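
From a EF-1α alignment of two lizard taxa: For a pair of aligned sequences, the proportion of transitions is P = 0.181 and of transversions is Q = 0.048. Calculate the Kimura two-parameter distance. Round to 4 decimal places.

0.2890

Under the Kimura two-parameter model, d = −½ ln(1 − 2P − Q) − ¼ ln(1 − 2Q).
1 − 2P − Q = 0.59, giving −½ ln(0.59) = 0.263816.
1 − 2Q = 0.904, giving −¼ ln(0.904) = 0.025231.
d = 0.263816 + 0.025231 = 0.289047.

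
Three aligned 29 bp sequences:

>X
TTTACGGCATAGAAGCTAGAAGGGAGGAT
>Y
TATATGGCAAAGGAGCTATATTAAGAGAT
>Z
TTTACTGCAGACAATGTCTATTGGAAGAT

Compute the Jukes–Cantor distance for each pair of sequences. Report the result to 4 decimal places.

d(X,Y) = 0.5285, d(X,Z) = 0.4618, d(Y,Z) = 0.6018

X–Y: 11/29 sites differ → p ≈ 0.37931, d = −0.75 ln(1 − 0.505747) = 0.528531 ≈ 0.5285.
X–Z: 10/29 sites differ → p ≈ 0.344828, d = −0.75 ln(1 − 0.459771) = 0.461822 ≈ 0.4618.
Y–Z: 12/29 sites differ → p ≈ 0.413793, d = −0.75 ln(1 − 0.551724) = 0.601760 ≈ 0.6018.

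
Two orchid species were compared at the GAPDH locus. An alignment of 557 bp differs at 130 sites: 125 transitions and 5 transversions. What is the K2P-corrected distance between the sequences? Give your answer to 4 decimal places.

0.3106

P = 125/557 ≈ 0.224417 and Q = 5/557 ≈ 0.008977.
Under the Kimura two-parameter model, d = −½ ln(1 − 2P − Q) − ¼ ln(1 − 2Q).
1 − 2P − Q = 0.542189, giving −½ ln(0.542189) = 0.306070.
1 − 2Q = 0.982046, giving −¼ ln(0.982046) = 0.004529.
d = 0.306070 + 0.004529 = 0.310599.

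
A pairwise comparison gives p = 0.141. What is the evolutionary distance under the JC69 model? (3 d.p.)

d = −(3/4) ln(1 − 4p/3) = −0.75 ln(1 − 0.188) = −0.75 ln(0.812)
  = −0.75 × (-0.208255) = 0.156191 substitutions/site.

0.156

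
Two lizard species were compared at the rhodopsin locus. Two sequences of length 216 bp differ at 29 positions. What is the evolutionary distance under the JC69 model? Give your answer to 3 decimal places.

p = 29/216 ≈ 0.134259.
d = −(3/4) ln(1 − 4p/3) = −0.75 ln(1 − 0.179012) = −0.75 ln(0.820988)
  = −0.75 × (-0.197247) = 0.147935 substitutions/site.

0.148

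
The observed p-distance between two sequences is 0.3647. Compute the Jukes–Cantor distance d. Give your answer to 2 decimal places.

d = −(3/4) ln(1 − 4p/3) = −0.75 ln(1 − 0.486267) = −0.75 ln(0.513733)
  = −0.75 × (-0.666052) = 0.499539 substitutions/site.

0.50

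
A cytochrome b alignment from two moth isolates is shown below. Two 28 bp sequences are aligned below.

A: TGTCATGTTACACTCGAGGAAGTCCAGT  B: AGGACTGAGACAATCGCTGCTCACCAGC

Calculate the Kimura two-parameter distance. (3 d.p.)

Of 28 sites, 1 differences are transitions and 13 are transversions, so P = 1/28 ≈ 0.035714 and Q = 13/28 ≈ 0.464286.
Under the Kimura two-parameter model, d = −½ ln(1 − 2P − Q) − ¼ ln(1 − 2Q).
1 − 2P − Q = 0.464286, giving −½ ln(0.464286) = 0.383627.
1 − 2Q = 0.071428, giving −¼ ln(0.071428) = 0.659766.
d = 0.383627 + 0.659766 = 1.043393.

1.043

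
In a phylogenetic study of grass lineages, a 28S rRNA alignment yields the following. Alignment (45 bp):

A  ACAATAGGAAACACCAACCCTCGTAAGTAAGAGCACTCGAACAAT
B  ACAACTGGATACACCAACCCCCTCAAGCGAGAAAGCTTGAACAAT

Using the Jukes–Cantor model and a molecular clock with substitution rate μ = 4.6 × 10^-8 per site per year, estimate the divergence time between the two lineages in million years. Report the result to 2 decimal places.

The sequences differ at 12 of 45 sites, so p = 12/45 ≈ 0.266667.
d = −(3/4) ln(1 − 4p/3) = −0.75 ln(1 − 0.355556) = −0.75 ln(0.644444)
  = −0.75 × (-0.439367) = 0.329525 substitutions/site.
Under a molecular clock d = 2μt, so t = d/(2μ) = 0.329525 / (2 × 4.6 × 10^-8) = 3.58 million years.

3.58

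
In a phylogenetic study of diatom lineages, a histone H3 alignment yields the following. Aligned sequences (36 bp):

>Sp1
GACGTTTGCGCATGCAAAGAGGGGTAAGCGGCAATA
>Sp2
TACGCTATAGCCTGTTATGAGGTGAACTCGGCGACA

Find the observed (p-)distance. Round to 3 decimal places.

0.417

The sequences differ at 15 of 36 positions.
p = 15/36 = 0.416666… ≈ 0.417 (to 3 d.p.).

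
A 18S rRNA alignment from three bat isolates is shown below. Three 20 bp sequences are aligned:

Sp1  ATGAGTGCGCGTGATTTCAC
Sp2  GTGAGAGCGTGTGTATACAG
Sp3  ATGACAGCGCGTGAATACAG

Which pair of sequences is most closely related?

Sp1–Sp2: 7/20 differ, p = 0.350, d = 0.471.
Sp1–Sp3: 5/20 differ, p = 0.250, d = 0.304.
Sp2–Sp3: 4/20 differ, p = 0.200, d = 0.233.
The smallest distance is between Sp2 and Sp3.

Sp2 and Sp3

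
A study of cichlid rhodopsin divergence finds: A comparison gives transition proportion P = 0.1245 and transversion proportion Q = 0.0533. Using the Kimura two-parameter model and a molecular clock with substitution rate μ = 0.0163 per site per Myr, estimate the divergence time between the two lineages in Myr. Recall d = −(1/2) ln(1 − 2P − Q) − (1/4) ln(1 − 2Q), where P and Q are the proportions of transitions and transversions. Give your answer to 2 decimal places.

6.39

Under the Kimura two-parameter model, d = −½ ln(1 − 2P − Q) − ¼ ln(1 − 2Q).
1 − 2P − Q = 0.6977, giving −½ ln(0.6977) = 0.179983.
1 − 2Q = 0.8934, giving −¼ ln(0.8934) = 0.028180.
d = 0.179983 + 0.028180 = 0.208163.
Under a molecular clock d = 2μt, so t = d/(2μ) = 0.208163 / (2 × 0.0163) = 6.39 Myr.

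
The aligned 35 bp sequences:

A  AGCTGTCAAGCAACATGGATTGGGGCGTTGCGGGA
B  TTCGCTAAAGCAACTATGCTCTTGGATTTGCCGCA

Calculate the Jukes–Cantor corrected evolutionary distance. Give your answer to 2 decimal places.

0.71

The sequences differ at 16 of 35 sites, so p = 16/35 ≈ 0.457143.
d = −(3/4) ln(1 − 4p/3) = −0.75 ln(1 − 0.609524) = −0.75 ln(0.390476)
  = −0.75 × (-0.940389) = 0.705292 substitutions/site.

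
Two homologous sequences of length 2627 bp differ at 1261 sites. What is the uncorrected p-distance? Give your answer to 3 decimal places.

0.480

p = 1261/2627 = 0.480015… ≈ 0.480 (to 3 d.p.).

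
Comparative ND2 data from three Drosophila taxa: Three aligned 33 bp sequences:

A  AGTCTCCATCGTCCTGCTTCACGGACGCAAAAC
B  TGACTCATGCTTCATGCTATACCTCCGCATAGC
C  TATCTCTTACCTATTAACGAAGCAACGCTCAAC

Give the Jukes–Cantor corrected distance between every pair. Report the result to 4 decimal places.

A–B: 14/33 sites differ → p ≈ 0.424242, d = −0.75 ln(1 − 0.565656) = 0.625439 ≈ 0.6254.
A–C: 18/33 sites differ → p ≈ 0.545455, d = −0.75 ln(1 − 0.727273) = 0.974463 ≈ 0.9745.
B–C: 18/33 sites differ → p ≈ 0.545455, d = −0.75 ln(1 − 0.727273) = 0.974463 ≈ 0.9745.

d(A,B) = 0.6254, d(A,C) = 0.9745, d(B,C) = 0.9745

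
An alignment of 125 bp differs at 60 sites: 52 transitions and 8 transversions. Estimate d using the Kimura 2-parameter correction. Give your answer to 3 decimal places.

1.166

P = 52/125 = 0.416 and Q = 8/125 = 0.064.
Under the Kimura two-parameter model, d = −½ ln(1 − 2P − Q) − ¼ ln(1 − 2Q).
1 − 2P − Q = 0.104, giving −½ ln(0.104) = 1.131682.
1 − 2Q = 0.872, giving −¼ ln(0.872) = 0.034241.
d = 1.131682 + 0.034241 = 1.165923.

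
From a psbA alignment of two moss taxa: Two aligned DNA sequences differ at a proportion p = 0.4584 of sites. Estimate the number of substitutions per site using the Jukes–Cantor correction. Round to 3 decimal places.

0.709

d = −(3/4) ln(1 − 4p/3) = −0.75 ln(1 − 0.6112) = −0.75 ln(0.3888)
  = −0.75 × (-0.944690) = 0.708518 substitutions/site.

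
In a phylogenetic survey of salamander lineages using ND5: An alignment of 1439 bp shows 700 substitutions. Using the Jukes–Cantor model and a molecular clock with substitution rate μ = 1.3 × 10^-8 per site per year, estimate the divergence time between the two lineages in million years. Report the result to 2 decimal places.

p = 700/1439 ≈ 0.486449.
d = −(3/4) ln(1 − 4p/3) = −0.75 ln(1 − 0.648599) = −0.75 ln(0.351401)
  = −0.75 × (-1.045827) = 0.784370 substitutions/site.
Under a molecular clock d = 2μt, so t = d/(2μ) = 0.784370 / (2 × 1.3 × 10^-8) = 30.17 million years.

30.17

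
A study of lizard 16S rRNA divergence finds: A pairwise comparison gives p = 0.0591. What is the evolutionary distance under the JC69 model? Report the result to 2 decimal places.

0.06

d = −(3/4) ln(1 − 4p/3) = −0.75 ln(1 − 0.0788) = −0.75 ln(0.9212)
  = −0.75 × (-0.082078) = 0.061559 substitutions/site.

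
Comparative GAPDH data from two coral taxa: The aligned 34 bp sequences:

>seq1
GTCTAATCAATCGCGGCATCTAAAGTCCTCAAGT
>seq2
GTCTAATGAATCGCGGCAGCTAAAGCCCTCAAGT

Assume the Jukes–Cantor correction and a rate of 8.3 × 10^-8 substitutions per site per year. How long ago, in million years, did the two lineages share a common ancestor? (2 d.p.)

The sequences differ at 3 of 34 sites (8, 19, 26), so p = 3/34 ≈ 0.088235.
d = −(3/4) ln(1 − 4p/3) = −0.75 ln(1 − 0.117647) = −0.75 ln(0.882353)
  = −0.75 × (-0.125163) = 0.093872 substitutions/site.
Under a molecular clock d = 2μt, so t = d/(2μ) = 0.093872 / (2 × 8.3 × 10^-8) = 0.57 million years.

0.57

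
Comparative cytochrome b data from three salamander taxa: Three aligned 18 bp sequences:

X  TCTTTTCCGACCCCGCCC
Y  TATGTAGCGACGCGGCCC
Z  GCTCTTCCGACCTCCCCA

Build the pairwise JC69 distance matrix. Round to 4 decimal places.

X–Y: 6/18 sites differ → p ≈ 0.333333, d = −0.75 ln(1 − 0.444444) = 0.440839 ≈ 0.4408.
X–Z: 5/18 sites differ → p ≈ 0.277778, d = −0.75 ln(1 − 0.370371) = 0.346968 ≈ 0.3470.
Y–Z: 10/18 sites differ → p ≈ 0.555556, d = −0.75 ln(1 − 0.740741) = 1.012446 ≈ 1.0124.

d(X,Y) = 0.4408, d(X,Z) = 0.3470, d(Y,Z) = 1.0124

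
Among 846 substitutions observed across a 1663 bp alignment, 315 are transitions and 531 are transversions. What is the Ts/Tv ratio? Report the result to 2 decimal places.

0.59

R = 315/531 = 0.593220… ≈ 0.59 (to 2 d.p.).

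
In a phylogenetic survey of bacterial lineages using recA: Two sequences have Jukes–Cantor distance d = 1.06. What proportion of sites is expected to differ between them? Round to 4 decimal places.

0.5675

p = (3/4)(1 − e^(−4d/3)) = 0.75 × (1 − e^(-1.413333)) = 0.75 × (1 − 0.243331) = 0.567502.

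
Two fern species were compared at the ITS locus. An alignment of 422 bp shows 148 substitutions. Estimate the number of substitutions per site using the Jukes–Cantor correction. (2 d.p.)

0.47

p = 148/422 ≈ 0.350711.
d = −(3/4) ln(1 − 4p/3) = −0.75 ln(1 − 0.467615) = −0.75 ln(0.532385)
  = −0.75 × (-0.630388) = 0.472791 substitutions/site.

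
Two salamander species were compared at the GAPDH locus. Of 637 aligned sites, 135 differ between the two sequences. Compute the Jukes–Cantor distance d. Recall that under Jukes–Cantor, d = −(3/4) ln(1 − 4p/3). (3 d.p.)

p = 135/637 ≈ 0.211931.
d = −(3/4) ln(1 − 4p/3) = −0.75 ln(1 − 0.282575) = −0.75 ln(0.717425)
  = −0.75 × (-0.332087) = 0.249065 substitutions/site.

0.249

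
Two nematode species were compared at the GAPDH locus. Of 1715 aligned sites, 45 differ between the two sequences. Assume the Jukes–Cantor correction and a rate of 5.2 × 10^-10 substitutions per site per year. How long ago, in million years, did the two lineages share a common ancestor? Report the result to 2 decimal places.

p = 45/1715 ≈ 0.026239.
d = −(3/4) ln(1 − 4p/3) = −0.75 ln(1 − 0.034985) = −0.75 ln(0.965015)
  = −0.75 × (-0.035612) = 0.026709 substitutions/site.
Under a molecular clock d = 2μt, so t = d/(2μ) = 0.026709 / (2 × 5.2 × 10^-10) = 25.68 million years.

25.68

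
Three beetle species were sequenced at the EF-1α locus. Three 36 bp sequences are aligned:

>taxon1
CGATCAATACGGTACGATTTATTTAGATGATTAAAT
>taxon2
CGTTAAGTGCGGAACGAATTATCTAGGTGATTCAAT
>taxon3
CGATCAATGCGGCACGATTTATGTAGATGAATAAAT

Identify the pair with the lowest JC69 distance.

taxon1 and taxon3

taxon1–taxon2: 9/36 differ, p = 0.250, d = 0.304.
taxon1–taxon3: 4/36 differ, p = 0.111, d = 0.120.
taxon2–taxon3: 9/36 differ, p = 0.250, d = 0.304.
The smallest distance is between taxon1 and taxon3.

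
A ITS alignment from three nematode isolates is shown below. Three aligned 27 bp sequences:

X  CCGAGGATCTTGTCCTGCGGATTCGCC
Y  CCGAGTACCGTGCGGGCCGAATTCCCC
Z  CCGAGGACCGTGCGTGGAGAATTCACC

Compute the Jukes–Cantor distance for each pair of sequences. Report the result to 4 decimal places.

d(X,Y) = 0.5107, d(X,Z) = 0.4408, d(Y,Z) = 0.2127

X–Y: 10/27 sites differ → p ≈ 0.37037, d = −0.75 ln(1 − 0.493827) = 0.510658 ≈ 0.5107.
X–Z: 9/27 sites differ → p ≈ 0.333333, d = −0.75 ln(1 − 0.444444) = 0.440839 ≈ 0.4408.
Y–Z: 5/27 sites differ → p ≈ 0.185185, d = −0.75 ln(1 − 0.246913) = 0.212681 ≈ 0.2127.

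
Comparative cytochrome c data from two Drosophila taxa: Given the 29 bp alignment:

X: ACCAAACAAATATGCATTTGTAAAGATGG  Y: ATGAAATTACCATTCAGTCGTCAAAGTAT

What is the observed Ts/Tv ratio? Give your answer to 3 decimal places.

1.000

Transitions are A↔G and C↔T; transversions are all other mismatches.
Transitions: 7. Transversions: 7.
R = 7/7 = 1.000.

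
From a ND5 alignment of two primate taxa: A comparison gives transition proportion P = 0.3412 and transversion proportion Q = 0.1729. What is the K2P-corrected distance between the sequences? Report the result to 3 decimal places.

Under the Kimura two-parameter model, d = −½ ln(1 − 2P − Q) − ¼ ln(1 − 2Q).
1 − 2P − Q = 0.1447, giving −½ ln(0.1447) = 0.966546.
1 − 2Q = 0.6542, giving −¼ ln(0.6542) = 0.106086.
d = 0.966546 + 0.106086 = 1.072632.

1.073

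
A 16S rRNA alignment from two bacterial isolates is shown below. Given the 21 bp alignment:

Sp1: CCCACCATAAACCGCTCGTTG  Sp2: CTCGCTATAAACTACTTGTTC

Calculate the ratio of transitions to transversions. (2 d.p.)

6.00

Transitions are A↔G and C↔T; transversions are all other mismatches.
Transitions: 6. Transversions: 1.
R = 6/1 = 6.00.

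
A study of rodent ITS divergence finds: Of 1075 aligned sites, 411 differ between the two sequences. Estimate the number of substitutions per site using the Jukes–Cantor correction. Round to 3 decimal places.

p = 411/1075 ≈ 0.382326.
d = −(3/4) ln(1 − 4p/3) = −0.75 ln(1 − 0.509768) = −0.75 ln(0.490232)
  = −0.75 × (-0.712877) = 0.534658 substitutions/site.

0.535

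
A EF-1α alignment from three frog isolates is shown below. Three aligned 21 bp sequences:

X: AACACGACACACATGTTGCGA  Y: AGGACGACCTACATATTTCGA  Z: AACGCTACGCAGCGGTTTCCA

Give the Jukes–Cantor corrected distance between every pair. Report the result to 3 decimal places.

X–Y: 6/21 sites differ → p ≈ 0.285714, d = −0.75 ln(1 − 0.380952) = 0.359679 ≈ 0.360.
X–Z: 8/21 sites differ → p ≈ 0.380952, d = −0.75 ln(1 − 0.507936) = 0.531860 ≈ 0.532.
Y–Z: 11/21 sites differ → p ≈ 0.52381, d = −0.75 ln(1 − 0.698413) = 0.899023 ≈ 0.899.

d(X,Y) = 0.360, d(X,Z) = 0.532, d(Y,Z) = 0.899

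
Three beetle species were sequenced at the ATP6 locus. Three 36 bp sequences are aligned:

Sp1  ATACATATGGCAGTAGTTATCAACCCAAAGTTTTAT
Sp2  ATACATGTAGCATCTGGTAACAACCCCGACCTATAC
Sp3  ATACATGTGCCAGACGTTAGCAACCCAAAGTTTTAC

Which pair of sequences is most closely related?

Sp1 and Sp3

Sp1–Sp2: 13/36 differ, p = 0.361, d = 0.493.
Sp1–Sp3: 6/36 differ, p = 0.167, d = 0.188.
Sp2–Sp3: 12/36 differ, p = 0.333, d = 0.441.
The smallest distance is between Sp1 and Sp3.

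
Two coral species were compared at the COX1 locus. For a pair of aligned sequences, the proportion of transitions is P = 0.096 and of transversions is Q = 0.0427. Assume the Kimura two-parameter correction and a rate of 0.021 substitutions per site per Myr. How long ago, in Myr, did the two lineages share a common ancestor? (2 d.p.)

3.72

Under the Kimura two-parameter model, d = −½ ln(1 − 2P − Q) − ¼ ln(1 − 2Q).
1 − 2P − Q = 0.7653, giving −½ ln(0.7653) = 0.133744.
1 − 2Q = 0.9146, giving −¼ ln(0.9146) = 0.022317.
d = 0.133744 + 0.022317 = 0.156061.
Under a molecular clock d = 2μt, so t = d/(2μ) = 0.156061 / (2 × 0.021) = 3.72 Myr.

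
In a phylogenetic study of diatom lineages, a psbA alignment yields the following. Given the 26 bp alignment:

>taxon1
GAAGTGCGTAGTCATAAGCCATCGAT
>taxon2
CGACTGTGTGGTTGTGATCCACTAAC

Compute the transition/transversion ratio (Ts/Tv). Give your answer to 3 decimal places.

Transitions are A↔G and C↔T; transversions are all other mismatches.
Transitions: 10. Transversions: 3.
R = 10/3 = 3.333333… ≈ 3.333 (to 3 d.p.).

3.333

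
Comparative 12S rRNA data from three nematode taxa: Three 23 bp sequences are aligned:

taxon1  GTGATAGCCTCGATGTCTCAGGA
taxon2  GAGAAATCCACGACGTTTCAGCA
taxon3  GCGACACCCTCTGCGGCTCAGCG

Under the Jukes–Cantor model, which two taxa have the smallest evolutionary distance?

taxon1–taxon2: 7/23 differ, p = 0.304, d = 0.390.
taxon1–taxon3: 9/23 differ, p = 0.391, d = 0.553.
taxon2–taxon3: 9/23 differ, p = 0.391, d = 0.553.
The smallest distance is between taxon1 and taxon2.

taxon1 and taxon2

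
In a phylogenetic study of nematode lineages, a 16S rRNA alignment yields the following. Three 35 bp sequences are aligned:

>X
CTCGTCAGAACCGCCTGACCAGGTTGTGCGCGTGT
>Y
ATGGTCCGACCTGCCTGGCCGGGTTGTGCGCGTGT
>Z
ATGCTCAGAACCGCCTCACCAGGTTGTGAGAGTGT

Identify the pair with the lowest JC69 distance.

X–Y: 7/35 differ, p = 0.200, d = 0.233.
X–Z: 6/35 differ, p = 0.171, d = 0.195.
Y–Z: 9/35 differ, p = 0.257, d = 0.315.
The smallest distance is between X and Z.

X and Z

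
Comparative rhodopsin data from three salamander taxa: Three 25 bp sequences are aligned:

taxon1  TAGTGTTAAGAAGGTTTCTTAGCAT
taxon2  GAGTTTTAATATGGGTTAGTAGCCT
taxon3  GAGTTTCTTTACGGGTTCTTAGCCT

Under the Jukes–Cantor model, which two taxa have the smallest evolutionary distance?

taxon1–taxon2: 8/25 differ, p = 0.320, d = 0.417.
taxon1–taxon3: 9/25 differ, p = 0.360, d = 0.490.
taxon2–taxon3: 6/25 differ, p = 0.240, d = 0.289.
The smallest distance is between taxon2 and taxon3.

taxon2 and taxon3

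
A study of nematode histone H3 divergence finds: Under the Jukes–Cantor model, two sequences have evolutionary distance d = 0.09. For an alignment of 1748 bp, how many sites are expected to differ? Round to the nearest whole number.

148

Invert JC69: p = (3/4)(1 − e^(−4d/3)) = 0.75 × (1 − e^(-0.12)) = 0.75 × (1 − 0.886920) = 0.084810.
Expected differing sites = pL ≈ 0.084810 × 1748 = 148.24788 ≈ 148.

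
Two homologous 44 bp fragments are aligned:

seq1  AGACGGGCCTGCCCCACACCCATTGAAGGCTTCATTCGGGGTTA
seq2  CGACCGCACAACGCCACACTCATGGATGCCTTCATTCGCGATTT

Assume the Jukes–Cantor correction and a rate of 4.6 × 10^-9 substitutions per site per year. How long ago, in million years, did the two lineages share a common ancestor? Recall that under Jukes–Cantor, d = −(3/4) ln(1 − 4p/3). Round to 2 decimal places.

The sequences differ at 14 of 44 sites, so p = 14/44 ≈ 0.318182.
d = −(3/4) ln(1 − 4p/3) = −0.75 ln(1 − 0.424243) = −0.75 ln(0.575757)
  = −0.75 × (-0.552070) = 0.414053 substitutions/site.
Under a molecular clock d = 2μt, so t = d/(2μ) = 0.414053 / (2 × 4.6 × 10^-9) = 45.01 million years.

45.01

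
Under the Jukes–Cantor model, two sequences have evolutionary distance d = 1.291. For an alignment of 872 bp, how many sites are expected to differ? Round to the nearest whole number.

Invert JC69: p = (3/4)(1 − e^(−4d/3)) = 0.75 × (1 − e^(-1.721333)) = 0.75 × (1 − 0.178828) = 0.615879.
Expected differing sites = pL ≈ 0.615879 × 872 = 537.046488 ≈ 537.

537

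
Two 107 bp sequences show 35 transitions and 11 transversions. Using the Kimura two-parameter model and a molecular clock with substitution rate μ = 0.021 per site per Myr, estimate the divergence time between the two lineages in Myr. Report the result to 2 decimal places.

18.21

P = 35/107 ≈ 0.327103 and Q = 11/107 ≈ 0.102804.
Under the Kimura two-parameter model, d = −½ ln(1 − 2P − Q) − ¼ ln(1 − 2Q).
1 − 2P − Q = 0.24299, giving −½ ln(0.24299) = 0.707367.
1 − 2Q = 0.794392, giving −¼ ln(0.794392) = 0.057545.
d = 0.707367 + 0.057545 = 0.764912.
Under a molecular clock d = 2μt, so t = d/(2μ) = 0.764912 / (2 × 0.021) = 18.21 Myr.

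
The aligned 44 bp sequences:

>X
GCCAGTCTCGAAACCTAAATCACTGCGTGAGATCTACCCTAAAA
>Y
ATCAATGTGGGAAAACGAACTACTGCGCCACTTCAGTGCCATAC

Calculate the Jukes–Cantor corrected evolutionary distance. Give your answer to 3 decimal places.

The sequences differ at 23 of 44 sites, so p = 23/44 ≈ 0.522727.
d = −(3/4) ln(1 − 4p/3) = −0.75 ln(1 − 0.696969) = −0.75 ln(0.303031)
  = −0.75 × (-1.193920) = 0.895440 substitutions/site.

0.895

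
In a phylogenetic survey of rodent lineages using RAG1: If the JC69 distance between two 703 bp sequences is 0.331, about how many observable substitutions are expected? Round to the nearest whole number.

Invert JC69: p = (3/4)(1 − e^(−4d/3)) = 0.75 × (1 − e^(-0.441333)) = 0.75 × (1 − 0.643178) = 0.267617.
Expected differing sites = pL ≈ 0.267617 × 703 = 188.134751 ≈ 188.

188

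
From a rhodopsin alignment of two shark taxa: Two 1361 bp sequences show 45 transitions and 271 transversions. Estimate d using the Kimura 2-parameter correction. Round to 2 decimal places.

0.28

P = 45/1361 ≈ 0.033064 and Q = 271/1361 ≈ 0.199118.
Under the Kimura two-parameter model, d = −½ ln(1 − 2P − Q) − ¼ ln(1 − 2Q).
1 − 2P − Q = 0.734754, giving −½ ln(0.734754) = 0.154110.
1 − 2Q = 0.601764, giving −¼ ln(0.601764) = 0.126972.
d = 0.154110 + 0.126972 = 0.281082.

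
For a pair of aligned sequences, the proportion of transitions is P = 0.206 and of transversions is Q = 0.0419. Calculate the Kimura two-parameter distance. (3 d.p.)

Under the Kimura two-parameter model, d = −½ ln(1 − 2P − Q) − ¼ ln(1 − 2Q).
1 − 2P − Q = 0.5461, giving −½ ln(0.5461) = 0.302477.
1 − 2Q = 0.9162, giving −¼ ln(0.9162) = 0.021880.
d = 0.302477 + 0.021880 = 0.324357.

0.324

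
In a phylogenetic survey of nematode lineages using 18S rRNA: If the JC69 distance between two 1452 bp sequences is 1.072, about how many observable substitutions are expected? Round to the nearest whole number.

Invert JC69: p = (3/4)(1 − e^(−4d/3)) = 0.75 × (1 − e^(-1.429333)) = 0.75 × (1 − 0.239469) = 0.570398.
Expected differing sites = pL ≈ 0.570398 × 1452 = 828.217896 ≈ 828.

828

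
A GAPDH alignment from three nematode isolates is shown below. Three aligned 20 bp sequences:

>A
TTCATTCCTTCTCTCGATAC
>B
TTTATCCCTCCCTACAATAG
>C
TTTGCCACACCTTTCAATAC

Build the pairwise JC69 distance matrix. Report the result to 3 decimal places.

A–B: 8/20 sites differ → p = 0.4, d = −0.75 ln(1 − 0.533333) = 0.571605 ≈ 0.572.
A–C: 9/20 sites differ → p = 0.45, d = −0.75 ln(1 − 0.6) = 0.687218 ≈ 0.687.
B–C: 7/20 sites differ → p = 0.35, d = −0.75 ln(1 − 0.466667) = 0.471457 ≈ 0.471.

d(A,B) = 0.572, d(A,C) = 0.687, d(B,C) = 0.471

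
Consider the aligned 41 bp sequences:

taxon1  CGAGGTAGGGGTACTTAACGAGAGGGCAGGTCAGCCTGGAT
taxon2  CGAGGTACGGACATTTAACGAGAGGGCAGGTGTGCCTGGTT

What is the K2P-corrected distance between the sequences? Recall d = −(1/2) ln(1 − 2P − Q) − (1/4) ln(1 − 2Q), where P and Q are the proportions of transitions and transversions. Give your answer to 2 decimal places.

0.19

Of 41 sites, 3 differences are transitions and 4 are transversions, so P = 3/41 ≈ 0.073171 and Q = 4/41 ≈ 0.097561.
Under the Kimura two-parameter model, d = −½ ln(1 − 2P − Q) − ¼ ln(1 − 2Q).
1 − 2P − Q = 0.756097, giving −½ ln(0.756097) = 0.139793.
1 − 2Q = 0.804878, giving −¼ ln(0.804878) = 0.054266.
d = 0.139793 + 0.054266 = 0.194059.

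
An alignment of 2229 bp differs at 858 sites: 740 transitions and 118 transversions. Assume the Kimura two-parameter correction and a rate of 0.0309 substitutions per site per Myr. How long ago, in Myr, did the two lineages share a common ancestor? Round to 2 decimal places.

P = 740/2229 ≈ 0.331987 and Q = 118/2229 ≈ 0.052939.
Under the Kimura two-parameter model, d = −½ ln(1 − 2P − Q) − ¼ ln(1 − 2Q).
1 − 2P − Q = 0.283087, giving −½ ln(0.283087) = 0.631001.
1 − 2Q = 0.894122, giving −¼ ln(0.894122) = 0.027978.
d = 0.631001 + 0.027978 = 0.658979.
Under a molecular clock d = 2μt, so t = d/(2μ) = 0.658979 / (2 × 0.0309) = 10.66 Myr.

10.66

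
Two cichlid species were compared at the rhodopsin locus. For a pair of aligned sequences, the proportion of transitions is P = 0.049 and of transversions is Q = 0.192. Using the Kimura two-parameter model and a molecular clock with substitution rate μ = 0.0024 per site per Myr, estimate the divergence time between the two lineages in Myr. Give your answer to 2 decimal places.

60.91

Under the Kimura two-parameter model, d = −½ ln(1 − 2P − Q) − ¼ ln(1 − 2Q).
1 − 2P − Q = 0.71, giving −½ ln(0.71) = 0.171245.
1 − 2Q = 0.616, giving −¼ ln(0.616) = 0.121127.
d = 0.171245 + 0.121127 = 0.292372.
Under a molecular clock d = 2μt, so t = d/(2μ) = 0.292372 / (2 × 0.0024) = 60.91 Myr.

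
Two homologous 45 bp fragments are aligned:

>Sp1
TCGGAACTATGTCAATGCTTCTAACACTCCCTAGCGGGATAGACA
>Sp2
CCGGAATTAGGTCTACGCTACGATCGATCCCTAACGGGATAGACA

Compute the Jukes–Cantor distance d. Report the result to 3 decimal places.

0.296

The sequences differ at 11 of 45 sites, so p = 11/45 ≈ 0.244444.
d = −(3/4) ln(1 − 4p/3) = −0.75 ln(1 − 0.325925) = −0.75 ln(0.674075)
  = −0.75 × (-0.394414) = 0.295811 substitutions/site.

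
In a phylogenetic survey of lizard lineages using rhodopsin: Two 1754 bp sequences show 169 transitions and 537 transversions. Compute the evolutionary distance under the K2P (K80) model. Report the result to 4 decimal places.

P = 169/1754 ≈ 0.096351 and Q = 537/1754 ≈ 0.306157.
Under the Kimura two-parameter model, d = −½ ln(1 − 2P − Q) − ¼ ln(1 − 2Q).
1 − 2P − Q = 0.501141, giving −½ ln(0.501141) = 0.345434.
1 − 2Q = 0.387686, giving −¼ ln(0.387686) = 0.236890.
d = 0.345434 + 0.236890 = 0.582324.

0.5823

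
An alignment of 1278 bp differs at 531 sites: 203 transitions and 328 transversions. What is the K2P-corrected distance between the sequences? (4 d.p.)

0.6071

P = 203/1278 ≈ 0.158842 and Q = 328/1278 ≈ 0.256651.
Under the Kimura two-parameter model, d = −½ ln(1 − 2P − Q) − ¼ ln(1 − 2Q).
1 − 2P − Q = 0.425665, giving −½ ln(0.425665) = 0.427051.
1 − 2Q = 0.486698, giving −¼ ln(0.486698) = 0.180028.
d = 0.427051 + 0.180028 = 0.607079.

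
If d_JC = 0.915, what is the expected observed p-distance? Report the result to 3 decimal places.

0.529

p = (3/4)(1 − e^(−4d/3)) = 0.75 × (1 − e^(-1.22)) = 0.75 × (1 − 0.295230) = 0.528578.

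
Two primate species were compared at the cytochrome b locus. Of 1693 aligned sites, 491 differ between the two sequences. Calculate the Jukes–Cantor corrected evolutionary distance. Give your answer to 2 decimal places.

p = 491/1693 ≈ 0.290018.
d = −(3/4) ln(1 − 4p/3) = −0.75 ln(1 − 0.386691) = −0.75 ln(0.613309)
  = −0.75 × (-0.488886) = 0.366665 substitutions/site.

0.37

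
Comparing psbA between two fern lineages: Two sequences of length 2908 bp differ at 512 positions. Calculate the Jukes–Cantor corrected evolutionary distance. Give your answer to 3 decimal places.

p = 512/2908 ≈ 0.176066.
d = −(3/4) ln(1 − 4p/3) = −0.75 ln(1 − 0.234755) = −0.75 ln(0.765245)
  = −0.75 × (-0.267559) = 0.200669 substitutions/site.

0.201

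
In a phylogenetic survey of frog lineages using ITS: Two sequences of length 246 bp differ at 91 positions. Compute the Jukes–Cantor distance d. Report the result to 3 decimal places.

p = 91/246 ≈ 0.369919.
d = −(3/4) ln(1 − 4p/3) = −0.75 ln(1 − 0.493225) = −0.75 ln(0.506775)
  = −0.75 × (-0.679688) = 0.509766 substitutions/site.

0.510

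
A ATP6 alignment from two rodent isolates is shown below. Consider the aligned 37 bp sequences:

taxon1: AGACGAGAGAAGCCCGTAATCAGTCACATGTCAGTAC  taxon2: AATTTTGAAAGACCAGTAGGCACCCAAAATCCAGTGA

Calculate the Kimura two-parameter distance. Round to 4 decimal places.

0.9013

Of 37 sites, 9 differences are transitions and 10 are transversions, so P = 9/37 ≈ 0.243243 and Q = 10/37 ≈ 0.27027.
Under the Kimura two-parameter model, d = −½ ln(1 − 2P − Q) − ¼ ln(1 − 2Q).
1 − 2P − Q = 0.243244, giving −½ ln(0.243244) = 0.706845.
1 − 2Q = 0.45946, giving −¼ ln(0.45946) = 0.194426.
d = 0.706845 + 0.194426 = 0.901271.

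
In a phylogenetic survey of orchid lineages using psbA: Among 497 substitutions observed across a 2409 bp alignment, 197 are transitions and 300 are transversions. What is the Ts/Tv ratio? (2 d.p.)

0.66

R = 197/300 = 0.656666… ≈ 0.66 (to 2 d.p.).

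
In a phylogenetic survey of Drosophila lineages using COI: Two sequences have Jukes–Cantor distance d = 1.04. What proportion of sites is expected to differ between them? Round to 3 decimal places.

0.563

p = (3/4)(1 − e^(−4d/3)) = 0.75 × (1 − e^(-1.386667)) = 0.75 × (1 − 0.249907) = 0.562570.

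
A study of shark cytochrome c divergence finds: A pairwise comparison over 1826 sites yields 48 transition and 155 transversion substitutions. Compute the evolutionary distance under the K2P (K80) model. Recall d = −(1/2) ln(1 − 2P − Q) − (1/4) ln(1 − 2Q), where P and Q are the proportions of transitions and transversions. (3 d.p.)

0.120

P = 48/1826 ≈ 0.026287 and Q = 155/1826 ≈ 0.084885.
Under the Kimura two-parameter model, d = −½ ln(1 − 2P − Q) − ¼ ln(1 − 2Q).
1 − 2P − Q = 0.862541, giving −½ ln(0.862541) = 0.073936.
1 − 2Q = 0.83023, giving −¼ ln(0.83023) = 0.046513.
d = 0.073936 + 0.046513 = 0.120449.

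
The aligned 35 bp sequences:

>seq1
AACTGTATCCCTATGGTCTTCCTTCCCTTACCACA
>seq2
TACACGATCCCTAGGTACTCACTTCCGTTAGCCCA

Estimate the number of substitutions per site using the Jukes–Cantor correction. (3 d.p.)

The sequences differ at 12 of 35 sites, so p = 12/35 ≈ 0.342857.
d = −(3/4) ln(1 − 4p/3) = −0.75 ln(1 − 0.457143) = −0.75 ln(0.542857)
  = −0.75 × (-0.610909) = 0.458182 substitutions/site.

0.458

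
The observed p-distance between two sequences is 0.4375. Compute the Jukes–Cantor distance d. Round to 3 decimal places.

0.657

d = −(3/4) ln(1 − 4p/3) = −0.75 ln(1 − 0.583333) = −0.75 ln(0.416667)
  = −0.75 × (-0.875468) = 0.656601 substitutions/site.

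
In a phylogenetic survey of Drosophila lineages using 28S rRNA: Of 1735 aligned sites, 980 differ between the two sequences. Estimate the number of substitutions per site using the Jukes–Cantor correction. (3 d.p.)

1.049

p = 980/1735 ≈ 0.564841.
d = −(3/4) ln(1 − 4p/3) = −0.75 ln(1 − 0.753121) = −0.75 ln(0.246879)
  = −0.75 × (-1.398857) = 1.049143 substitutions/site.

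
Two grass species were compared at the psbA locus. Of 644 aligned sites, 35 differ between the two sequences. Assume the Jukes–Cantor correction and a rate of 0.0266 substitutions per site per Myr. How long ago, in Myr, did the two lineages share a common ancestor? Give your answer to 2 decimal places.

p = 35/644 ≈ 0.054348.
d = −(3/4) ln(1 − 4p/3) = −0.75 ln(1 − 0.072464) = −0.75 ln(0.927536)
  = −0.75 × (-0.075224) = 0.056418 substitutions/site.
Under a molecular clock d = 2μt, so t = d/(2μ) = 0.056418 / (2 × 0.0266) = 1.06 Myr.

1.06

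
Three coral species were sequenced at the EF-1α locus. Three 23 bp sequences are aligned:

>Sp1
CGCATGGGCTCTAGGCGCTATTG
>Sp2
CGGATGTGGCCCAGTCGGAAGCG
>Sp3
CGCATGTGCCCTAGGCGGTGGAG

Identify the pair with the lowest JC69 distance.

Sp1 and Sp3

Sp1–Sp2: 10/23 differ, p = 0.435, d = 0.650.
Sp1–Sp3: 6/23 differ, p = 0.261, d = 0.321.
Sp2–Sp3: 7/23 differ, p = 0.304, d = 0.390.
The smallest distance is between Sp1 and Sp3.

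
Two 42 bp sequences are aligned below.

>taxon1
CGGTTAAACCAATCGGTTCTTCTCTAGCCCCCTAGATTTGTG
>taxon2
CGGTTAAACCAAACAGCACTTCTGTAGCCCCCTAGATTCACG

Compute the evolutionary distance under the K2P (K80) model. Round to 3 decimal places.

Of 42 sites, 5 differences are transitions and 3 are transversions, so P = 5/42 ≈ 0.119048 and Q = 3/42 ≈ 0.071429.
Under the Kimura two-parameter model, d = −½ ln(1 − 2P − Q) − ¼ ln(1 − 2Q).
1 − 2P − Q = 0.690475, giving −½ ln(0.690475) = 0.185188.
1 − 2Q = 0.857142, giving −¼ ln(0.857142) = 0.038538.
d = 0.185188 + 0.038538 = 0.223726.

0.224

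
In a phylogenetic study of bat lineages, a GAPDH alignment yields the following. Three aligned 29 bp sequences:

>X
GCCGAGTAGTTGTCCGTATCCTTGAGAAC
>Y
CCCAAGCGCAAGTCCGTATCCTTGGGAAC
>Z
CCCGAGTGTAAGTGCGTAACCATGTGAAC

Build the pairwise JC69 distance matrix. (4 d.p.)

X–Y: 8/29 sites differ → p ≈ 0.275862, d = −0.75 ln(1 − 0.367816) = 0.343931 ≈ 0.3439.
X–Z: 9/29 sites differ → p ≈ 0.310345, d = −0.75 ln(1 − 0.413793) = 0.400562 ≈ 0.4006.
Y–Z: 7/29 sites differ → p ≈ 0.241379, d = −0.75 ln(1 − 0.321839) = 0.291278 ≈ 0.2913.

d(X,Y) = 0.3439, d(X,Z) = 0.4006, d(Y,Z) = 0.2913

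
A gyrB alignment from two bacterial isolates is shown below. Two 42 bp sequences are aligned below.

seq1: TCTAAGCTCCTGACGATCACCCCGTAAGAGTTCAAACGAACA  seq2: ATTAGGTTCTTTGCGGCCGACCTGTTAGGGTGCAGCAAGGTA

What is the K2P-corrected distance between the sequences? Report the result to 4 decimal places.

Of 42 sites, 15 differences are transitions and 7 are transversions, so P = 15/42 ≈ 0.357143 and Q = 7/42 ≈ 0.166667.
Under the Kimura two-parameter model, d = −½ ln(1 − 2P − Q) − ¼ ln(1 − 2Q).
1 − 2P − Q = 0.119047, giving −½ ln(0.119047) = 1.064118.
1 − 2Q = 0.666666, giving −¼ ln(0.666666) = 0.101367.
d = 1.064118 + 0.101367 = 1.165485.

1.1655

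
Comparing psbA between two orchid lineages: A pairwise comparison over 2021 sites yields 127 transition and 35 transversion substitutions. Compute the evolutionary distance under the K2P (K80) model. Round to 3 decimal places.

P = 127/2021 ≈ 0.06284 and Q = 35/2021 ≈ 0.017318.
Under the Kimura two-parameter model, d = −½ ln(1 − 2P − Q) − ¼ ln(1 − 2Q).
1 − 2P − Q = 0.857002, giving −½ ln(0.857002) = 0.077158.
1 − 2Q = 0.965364, giving −¼ ln(0.965364) = 0.008813.
d = 0.077158 + 0.008813 = 0.085971.

0.086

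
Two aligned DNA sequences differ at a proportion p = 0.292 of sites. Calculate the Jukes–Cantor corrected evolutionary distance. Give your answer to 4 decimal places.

0.3699

d = −(3/4) ln(1 − 4p/3) = −0.75 ln(1 − 0.389333) = −0.75 ln(0.610667)
  = −0.75 × (-0.493203) = 0.369902 substitutions/site.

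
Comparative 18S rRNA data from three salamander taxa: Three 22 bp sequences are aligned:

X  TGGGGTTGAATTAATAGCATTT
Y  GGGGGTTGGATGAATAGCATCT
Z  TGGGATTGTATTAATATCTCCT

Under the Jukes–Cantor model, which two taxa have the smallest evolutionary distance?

X and Y

X–Y: 4/22 differ, p = 0.182, d = 0.208.
X–Z: 6/22 differ, p = 0.273, d = 0.339.
Y–Z: 7/22 differ, p = 0.318, d = 0.414.
The smallest distance is between X and Y.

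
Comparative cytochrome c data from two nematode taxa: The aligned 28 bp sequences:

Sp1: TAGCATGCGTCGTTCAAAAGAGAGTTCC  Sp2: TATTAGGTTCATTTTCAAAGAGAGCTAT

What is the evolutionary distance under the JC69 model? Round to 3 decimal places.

The sequences differ at 13 of 28 sites, so p = 13/28 ≈ 0.464286.
d = −(3/4) ln(1 − 4p/3) = −0.75 ln(1 − 0.619048) = −0.75 ln(0.380952)
  = −0.75 × (-0.965082) = 0.723812 substitutions/site.

0.724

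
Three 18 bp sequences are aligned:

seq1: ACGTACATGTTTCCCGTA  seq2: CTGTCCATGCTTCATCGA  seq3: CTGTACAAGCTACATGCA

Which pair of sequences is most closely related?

seq1–seq2: 8/18 differ, p = 0.444, d = 0.673.
seq1–seq3: 8/18 differ, p = 0.444, d = 0.673.
seq2–seq3: 5/18 differ, p = 0.278, d = 0.347.
The smallest distance is between seq2 and seq3.

seq2 and seq3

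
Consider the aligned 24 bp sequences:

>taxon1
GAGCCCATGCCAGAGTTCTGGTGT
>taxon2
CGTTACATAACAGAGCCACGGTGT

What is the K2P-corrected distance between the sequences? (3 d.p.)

Of 24 sites, 6 differences are transitions and 5 are transversions, so P = 6/24 = 0.25 and Q = 5/24 ≈ 0.208333.
Under the Kimura two-parameter model, d = −½ ln(1 − 2P − Q) − ¼ ln(1 − 2Q).
1 − 2P − Q = 0.291667, giving −½ ln(0.291667) = 0.616071.
1 − 2Q = 0.583334, giving −¼ ln(0.583334) = 0.134749.
d = 0.616071 + 0.134749 = 0.750820.

0.751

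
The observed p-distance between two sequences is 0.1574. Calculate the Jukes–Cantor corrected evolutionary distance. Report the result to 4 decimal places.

0.1767

d = −(3/4) ln(1 − 4p/3) = −0.75 ln(1 − 0.209867) = −0.75 ln(0.790133)
  = −0.75 × (-0.235554) = 0.176666 substitutions/site.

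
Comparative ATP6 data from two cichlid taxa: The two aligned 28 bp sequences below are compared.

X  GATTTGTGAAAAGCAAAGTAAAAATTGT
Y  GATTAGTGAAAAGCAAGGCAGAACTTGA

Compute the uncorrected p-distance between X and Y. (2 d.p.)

0.21

The sequences differ at 6 of 28 positions (sites 5, 17, 19, 21, 24, 28).
p = 6/28 = 0.214285… ≈ 0.21 (to 2 d.p.).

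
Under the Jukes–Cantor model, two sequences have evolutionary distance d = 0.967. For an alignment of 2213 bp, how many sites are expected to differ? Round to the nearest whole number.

Invert JC69: p = (3/4)(1 − e^(−4d/3)) = 0.75 × (1 − e^(-1.289333)) = 0.75 × (1 − 0.275454) = 0.543410.
Expected differing sites = pL ≈ 0.543410 × 2213 = 1202.56633 ≈ 1203.

1203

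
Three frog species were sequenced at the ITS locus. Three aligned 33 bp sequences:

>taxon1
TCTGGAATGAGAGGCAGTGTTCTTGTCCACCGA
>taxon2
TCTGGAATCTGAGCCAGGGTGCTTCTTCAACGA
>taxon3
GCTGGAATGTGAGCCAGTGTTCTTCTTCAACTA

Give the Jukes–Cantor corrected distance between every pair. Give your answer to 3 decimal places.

taxon1–taxon2: 8/33 sites differ → p ≈ 0.242424, d = −0.75 ln(1 − 0.323232) = 0.292820 ≈ 0.293.
taxon1–taxon3: 7/33 sites differ → p ≈ 0.212121, d = −0.75 ln(1 − 0.282828) = 0.249330 ≈ 0.249.
taxon2–taxon3: 5/33 sites differ → p ≈ 0.151515, d = −0.75 ln(1 − 0.20202) = 0.169254 ≈ 0.169.

d(taxon1,taxon2) = 0.293, d(taxon1,taxon3) = 0.249, d(taxon2,taxon3) = 0.169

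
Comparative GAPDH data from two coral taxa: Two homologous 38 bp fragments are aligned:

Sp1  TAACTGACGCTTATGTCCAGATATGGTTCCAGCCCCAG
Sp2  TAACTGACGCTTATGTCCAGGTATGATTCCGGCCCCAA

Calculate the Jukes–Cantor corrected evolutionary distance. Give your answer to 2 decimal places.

The sequences differ at 4 of 38 sites (21, 26, 31, 38), so p = 4/38 ≈ 0.105263.
d = −(3/4) ln(1 − 4p/3) = −0.75 ln(1 − 0.140351) = −0.75 ln(0.859649)
  = −0.75 × (-0.151231) = 0.113423 substitutions/site.

0.11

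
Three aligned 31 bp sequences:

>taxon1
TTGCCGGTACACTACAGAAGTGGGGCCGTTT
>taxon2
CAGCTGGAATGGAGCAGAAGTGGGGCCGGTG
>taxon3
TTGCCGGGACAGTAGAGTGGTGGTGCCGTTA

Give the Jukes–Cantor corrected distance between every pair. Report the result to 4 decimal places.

d(taxon1,taxon2) = 0.4806, d(taxon1,taxon3) = 0.2687, d(taxon2,taxon3) = 0.6913

taxon1–taxon2: 11/31 sites differ → p ≈ 0.354839, d = −0.75 ln(1 − 0.473119) = 0.480585 ≈ 0.4806.
taxon1–taxon3: 7/31 sites differ → p ≈ 0.225806, d = −0.75 ln(1 − 0.301075) = 0.268659 ≈ 0.2687.
taxon2–taxon3: 14/31 sites differ → p ≈ 0.451613, d = −0.75 ln(1 − 0.602151) = 0.691262 ≈ 0.6913.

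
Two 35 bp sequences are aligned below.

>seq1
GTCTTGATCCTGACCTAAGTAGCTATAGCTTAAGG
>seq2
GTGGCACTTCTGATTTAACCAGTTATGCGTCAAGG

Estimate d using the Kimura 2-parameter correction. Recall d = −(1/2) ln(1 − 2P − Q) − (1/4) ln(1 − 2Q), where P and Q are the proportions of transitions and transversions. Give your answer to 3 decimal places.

0.684

Of 35 sites, 9 differences are transitions and 6 are transversions, so P = 9/35 ≈ 0.257143 and Q = 6/35 ≈ 0.171429.
Under the Kimura two-parameter model, d = −½ ln(1 − 2P − Q) − ¼ ln(1 − 2Q).
1 − 2P − Q = 0.314285, giving −½ ln(0.314285) = 0.578728.
1 − 2Q = 0.657142, giving −¼ ln(0.657142) = 0.104964.
d = 0.578728 + 0.104964 = 0.683692.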